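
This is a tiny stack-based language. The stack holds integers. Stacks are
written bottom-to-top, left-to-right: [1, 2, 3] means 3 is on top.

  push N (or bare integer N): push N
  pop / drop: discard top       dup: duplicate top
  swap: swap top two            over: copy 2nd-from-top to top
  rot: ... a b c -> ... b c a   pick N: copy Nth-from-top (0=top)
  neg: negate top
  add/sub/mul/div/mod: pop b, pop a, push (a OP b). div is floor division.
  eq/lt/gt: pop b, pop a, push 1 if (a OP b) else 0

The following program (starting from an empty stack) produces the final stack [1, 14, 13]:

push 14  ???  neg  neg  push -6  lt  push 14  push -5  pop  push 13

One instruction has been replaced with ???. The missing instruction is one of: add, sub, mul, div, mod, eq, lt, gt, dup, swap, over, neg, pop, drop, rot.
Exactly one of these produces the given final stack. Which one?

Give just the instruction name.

Answer: neg

Derivation:
Stack before ???: [14]
Stack after ???:  [-14]
The instruction that transforms [14] -> [-14] is: neg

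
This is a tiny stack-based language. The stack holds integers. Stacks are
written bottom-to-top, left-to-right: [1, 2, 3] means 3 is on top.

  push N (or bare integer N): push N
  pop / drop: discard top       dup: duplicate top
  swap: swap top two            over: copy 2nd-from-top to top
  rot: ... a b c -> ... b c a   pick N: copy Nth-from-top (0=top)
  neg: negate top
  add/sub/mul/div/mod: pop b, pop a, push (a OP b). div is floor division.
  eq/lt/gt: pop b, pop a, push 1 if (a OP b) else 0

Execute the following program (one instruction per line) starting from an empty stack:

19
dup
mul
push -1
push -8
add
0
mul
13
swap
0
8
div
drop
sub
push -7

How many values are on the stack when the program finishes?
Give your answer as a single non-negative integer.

After 'push 19': stack = [19] (depth 1)
After 'dup': stack = [19, 19] (depth 2)
After 'mul': stack = [361] (depth 1)
After 'push -1': stack = [361, -1] (depth 2)
After 'push -8': stack = [361, -1, -8] (depth 3)
After 'add': stack = [361, -9] (depth 2)
After 'push 0': stack = [361, -9, 0] (depth 3)
After 'mul': stack = [361, 0] (depth 2)
After 'push 13': stack = [361, 0, 13] (depth 3)
After 'swap': stack = [361, 13, 0] (depth 3)
After 'push 0': stack = [361, 13, 0, 0] (depth 4)
After 'push 8': stack = [361, 13, 0, 0, 8] (depth 5)
After 'div': stack = [361, 13, 0, 0] (depth 4)
After 'drop': stack = [361, 13, 0] (depth 3)
After 'sub': stack = [361, 13] (depth 2)
After 'push -7': stack = [361, 13, -7] (depth 3)

Answer: 3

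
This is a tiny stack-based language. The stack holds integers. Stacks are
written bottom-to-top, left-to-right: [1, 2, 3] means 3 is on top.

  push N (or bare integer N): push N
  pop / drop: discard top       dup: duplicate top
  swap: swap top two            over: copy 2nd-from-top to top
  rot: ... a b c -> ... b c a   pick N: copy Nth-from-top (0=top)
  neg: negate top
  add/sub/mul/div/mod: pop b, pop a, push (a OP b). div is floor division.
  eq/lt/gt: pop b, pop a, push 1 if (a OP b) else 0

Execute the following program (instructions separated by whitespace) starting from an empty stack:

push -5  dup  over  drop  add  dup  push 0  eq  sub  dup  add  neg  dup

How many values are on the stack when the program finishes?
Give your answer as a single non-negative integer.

After 'push -5': stack = [-5] (depth 1)
After 'dup': stack = [-5, -5] (depth 2)
After 'over': stack = [-5, -5, -5] (depth 3)
After 'drop': stack = [-5, -5] (depth 2)
After 'add': stack = [-10] (depth 1)
After 'dup': stack = [-10, -10] (depth 2)
After 'push 0': stack = [-10, -10, 0] (depth 3)
After 'eq': stack = [-10, 0] (depth 2)
After 'sub': stack = [-10] (depth 1)
After 'dup': stack = [-10, -10] (depth 2)
After 'add': stack = [-20] (depth 1)
After 'neg': stack = [20] (depth 1)
After 'dup': stack = [20, 20] (depth 2)

Answer: 2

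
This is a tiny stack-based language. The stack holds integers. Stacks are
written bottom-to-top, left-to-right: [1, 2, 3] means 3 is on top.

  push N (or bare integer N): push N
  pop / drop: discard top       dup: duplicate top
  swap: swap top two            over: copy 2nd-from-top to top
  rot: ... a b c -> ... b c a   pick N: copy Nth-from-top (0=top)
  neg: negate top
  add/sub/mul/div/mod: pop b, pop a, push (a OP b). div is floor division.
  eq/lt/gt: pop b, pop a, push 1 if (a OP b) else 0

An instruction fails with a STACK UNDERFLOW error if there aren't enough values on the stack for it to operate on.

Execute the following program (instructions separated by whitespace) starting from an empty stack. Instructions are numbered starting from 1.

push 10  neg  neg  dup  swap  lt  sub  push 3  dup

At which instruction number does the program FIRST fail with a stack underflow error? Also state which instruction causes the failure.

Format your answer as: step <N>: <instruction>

Step 1 ('push 10'): stack = [10], depth = 1
Step 2 ('neg'): stack = [-10], depth = 1
Step 3 ('neg'): stack = [10], depth = 1
Step 4 ('dup'): stack = [10, 10], depth = 2
Step 5 ('swap'): stack = [10, 10], depth = 2
Step 6 ('lt'): stack = [0], depth = 1
Step 7 ('sub'): needs 2 value(s) but depth is 1 — STACK UNDERFLOW

Answer: step 7: sub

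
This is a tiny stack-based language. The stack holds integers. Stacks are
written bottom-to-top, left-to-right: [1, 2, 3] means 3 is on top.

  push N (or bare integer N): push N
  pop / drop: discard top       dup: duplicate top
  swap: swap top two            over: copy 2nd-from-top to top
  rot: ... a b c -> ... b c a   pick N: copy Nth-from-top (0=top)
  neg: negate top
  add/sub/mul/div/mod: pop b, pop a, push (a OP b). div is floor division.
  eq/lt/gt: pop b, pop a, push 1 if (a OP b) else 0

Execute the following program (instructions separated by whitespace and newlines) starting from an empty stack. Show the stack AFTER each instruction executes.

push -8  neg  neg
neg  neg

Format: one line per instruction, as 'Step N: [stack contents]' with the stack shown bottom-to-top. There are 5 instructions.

Step 1: [-8]
Step 2: [8]
Step 3: [-8]
Step 4: [8]
Step 5: [-8]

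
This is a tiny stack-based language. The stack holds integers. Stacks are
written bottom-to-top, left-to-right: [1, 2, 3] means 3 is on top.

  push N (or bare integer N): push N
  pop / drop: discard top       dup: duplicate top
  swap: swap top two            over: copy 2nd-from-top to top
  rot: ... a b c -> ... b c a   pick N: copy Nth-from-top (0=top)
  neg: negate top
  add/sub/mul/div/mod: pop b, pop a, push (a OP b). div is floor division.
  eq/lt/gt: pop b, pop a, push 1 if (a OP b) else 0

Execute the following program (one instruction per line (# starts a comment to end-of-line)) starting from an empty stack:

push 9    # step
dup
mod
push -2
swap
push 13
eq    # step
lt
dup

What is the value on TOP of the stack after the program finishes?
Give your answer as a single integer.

Answer: 1

Derivation:
After 'push 9': [9]
After 'dup': [9, 9]
After 'mod': [0]
After 'push -2': [0, -2]
After 'swap': [-2, 0]
After 'push 13': [-2, 0, 13]
After 'eq': [-2, 0]
After 'lt': [1]
After 'dup': [1, 1]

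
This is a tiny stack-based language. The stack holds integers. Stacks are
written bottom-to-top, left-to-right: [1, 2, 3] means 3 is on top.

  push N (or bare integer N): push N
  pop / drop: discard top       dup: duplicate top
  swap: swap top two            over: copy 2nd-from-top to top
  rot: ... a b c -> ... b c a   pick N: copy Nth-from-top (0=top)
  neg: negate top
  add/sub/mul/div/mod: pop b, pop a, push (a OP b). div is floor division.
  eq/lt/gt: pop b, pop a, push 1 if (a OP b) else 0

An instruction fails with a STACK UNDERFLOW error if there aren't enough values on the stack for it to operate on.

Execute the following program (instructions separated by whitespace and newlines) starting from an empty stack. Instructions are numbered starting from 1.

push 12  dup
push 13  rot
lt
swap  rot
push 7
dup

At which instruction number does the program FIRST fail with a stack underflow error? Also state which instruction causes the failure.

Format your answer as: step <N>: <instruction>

Step 1 ('push 12'): stack = [12], depth = 1
Step 2 ('dup'): stack = [12, 12], depth = 2
Step 3 ('push 13'): stack = [12, 12, 13], depth = 3
Step 4 ('rot'): stack = [12, 13, 12], depth = 3
Step 5 ('lt'): stack = [12, 0], depth = 2
Step 6 ('swap'): stack = [0, 12], depth = 2
Step 7 ('rot'): needs 3 value(s) but depth is 2 — STACK UNDERFLOW

Answer: step 7: rot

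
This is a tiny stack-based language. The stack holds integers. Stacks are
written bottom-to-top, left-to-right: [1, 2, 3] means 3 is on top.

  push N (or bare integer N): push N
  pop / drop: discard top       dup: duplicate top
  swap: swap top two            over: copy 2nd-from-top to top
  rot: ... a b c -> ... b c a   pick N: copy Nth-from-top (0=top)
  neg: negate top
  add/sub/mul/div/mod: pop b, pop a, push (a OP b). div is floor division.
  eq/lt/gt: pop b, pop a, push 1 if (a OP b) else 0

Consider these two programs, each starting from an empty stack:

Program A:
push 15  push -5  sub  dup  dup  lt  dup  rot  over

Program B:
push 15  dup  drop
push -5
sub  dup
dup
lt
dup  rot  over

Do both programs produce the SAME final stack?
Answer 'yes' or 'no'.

Answer: yes

Derivation:
Program A trace:
  After 'push 15': [15]
  After 'push -5': [15, -5]
  After 'sub': [20]
  After 'dup': [20, 20]
  After 'dup': [20, 20, 20]
  After 'lt': [20, 0]
  After 'dup': [20, 0, 0]
  After 'rot': [0, 0, 20]
  After 'over': [0, 0, 20, 0]
Program A final stack: [0, 0, 20, 0]

Program B trace:
  After 'push 15': [15]
  After 'dup': [15, 15]
  After 'drop': [15]
  After 'push -5': [15, -5]
  After 'sub': [20]
  After 'dup': [20, 20]
  After 'dup': [20, 20, 20]
  After 'lt': [20, 0]
  After 'dup': [20, 0, 0]
  After 'rot': [0, 0, 20]
  After 'over': [0, 0, 20, 0]
Program B final stack: [0, 0, 20, 0]
Same: yes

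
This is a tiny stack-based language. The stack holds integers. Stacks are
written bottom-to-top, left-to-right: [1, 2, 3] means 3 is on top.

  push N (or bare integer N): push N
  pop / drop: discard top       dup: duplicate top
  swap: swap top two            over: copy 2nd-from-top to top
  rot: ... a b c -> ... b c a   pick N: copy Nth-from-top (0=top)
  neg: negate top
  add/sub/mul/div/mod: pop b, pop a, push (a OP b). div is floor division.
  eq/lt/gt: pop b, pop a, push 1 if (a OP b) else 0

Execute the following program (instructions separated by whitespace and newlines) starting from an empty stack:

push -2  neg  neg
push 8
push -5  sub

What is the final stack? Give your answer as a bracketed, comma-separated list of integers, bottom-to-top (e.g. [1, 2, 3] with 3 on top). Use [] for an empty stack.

Answer: [-2, 13]

Derivation:
After 'push -2': [-2]
After 'neg': [2]
After 'neg': [-2]
After 'push 8': [-2, 8]
After 'push -5': [-2, 8, -5]
After 'sub': [-2, 13]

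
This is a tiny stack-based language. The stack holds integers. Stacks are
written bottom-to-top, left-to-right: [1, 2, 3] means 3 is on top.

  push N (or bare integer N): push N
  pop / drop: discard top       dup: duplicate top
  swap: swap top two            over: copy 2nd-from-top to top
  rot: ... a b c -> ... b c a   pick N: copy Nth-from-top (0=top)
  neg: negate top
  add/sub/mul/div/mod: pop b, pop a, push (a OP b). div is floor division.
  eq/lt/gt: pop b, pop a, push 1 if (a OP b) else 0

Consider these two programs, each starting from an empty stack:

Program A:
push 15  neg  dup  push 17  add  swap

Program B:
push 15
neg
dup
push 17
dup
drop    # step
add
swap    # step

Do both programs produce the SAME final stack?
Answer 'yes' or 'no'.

Program A trace:
  After 'push 15': [15]
  After 'neg': [-15]
  After 'dup': [-15, -15]
  After 'push 17': [-15, -15, 17]
  After 'add': [-15, 2]
  After 'swap': [2, -15]
Program A final stack: [2, -15]

Program B trace:
  After 'push 15': [15]
  After 'neg': [-15]
  After 'dup': [-15, -15]
  After 'push 17': [-15, -15, 17]
  After 'dup': [-15, -15, 17, 17]
  After 'drop': [-15, -15, 17]
  After 'add': [-15, 2]
  After 'swap': [2, -15]
Program B final stack: [2, -15]
Same: yes

Answer: yes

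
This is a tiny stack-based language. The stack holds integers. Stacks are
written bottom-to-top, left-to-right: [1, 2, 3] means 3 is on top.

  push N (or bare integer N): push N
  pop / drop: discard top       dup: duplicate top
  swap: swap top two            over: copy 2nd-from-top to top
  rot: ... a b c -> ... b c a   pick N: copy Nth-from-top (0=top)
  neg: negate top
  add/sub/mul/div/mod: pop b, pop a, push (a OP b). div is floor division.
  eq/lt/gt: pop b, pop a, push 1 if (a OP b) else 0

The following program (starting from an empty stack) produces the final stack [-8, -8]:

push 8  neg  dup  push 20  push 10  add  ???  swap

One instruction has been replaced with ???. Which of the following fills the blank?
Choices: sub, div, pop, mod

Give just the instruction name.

Answer: pop

Derivation:
Stack before ???: [-8, -8, 30]
Stack after ???:  [-8, -8]
Checking each choice:
  sub: produces [-38, -8]
  div: produces [-1, -8]
  pop: MATCH
  mod: produces [22, -8]


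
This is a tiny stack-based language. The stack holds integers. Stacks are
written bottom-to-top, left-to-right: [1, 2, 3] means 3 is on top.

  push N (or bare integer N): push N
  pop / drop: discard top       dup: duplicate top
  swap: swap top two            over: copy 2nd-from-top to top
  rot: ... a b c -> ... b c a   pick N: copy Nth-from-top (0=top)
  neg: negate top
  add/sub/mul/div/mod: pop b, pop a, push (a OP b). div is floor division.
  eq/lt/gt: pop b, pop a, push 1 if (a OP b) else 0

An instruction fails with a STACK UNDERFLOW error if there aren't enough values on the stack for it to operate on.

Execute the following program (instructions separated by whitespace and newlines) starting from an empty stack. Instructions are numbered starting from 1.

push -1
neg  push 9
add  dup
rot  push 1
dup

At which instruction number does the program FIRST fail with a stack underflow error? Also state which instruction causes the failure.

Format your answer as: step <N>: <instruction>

Step 1 ('push -1'): stack = [-1], depth = 1
Step 2 ('neg'): stack = [1], depth = 1
Step 3 ('push 9'): stack = [1, 9], depth = 2
Step 4 ('add'): stack = [10], depth = 1
Step 5 ('dup'): stack = [10, 10], depth = 2
Step 6 ('rot'): needs 3 value(s) but depth is 2 — STACK UNDERFLOW

Answer: step 6: rot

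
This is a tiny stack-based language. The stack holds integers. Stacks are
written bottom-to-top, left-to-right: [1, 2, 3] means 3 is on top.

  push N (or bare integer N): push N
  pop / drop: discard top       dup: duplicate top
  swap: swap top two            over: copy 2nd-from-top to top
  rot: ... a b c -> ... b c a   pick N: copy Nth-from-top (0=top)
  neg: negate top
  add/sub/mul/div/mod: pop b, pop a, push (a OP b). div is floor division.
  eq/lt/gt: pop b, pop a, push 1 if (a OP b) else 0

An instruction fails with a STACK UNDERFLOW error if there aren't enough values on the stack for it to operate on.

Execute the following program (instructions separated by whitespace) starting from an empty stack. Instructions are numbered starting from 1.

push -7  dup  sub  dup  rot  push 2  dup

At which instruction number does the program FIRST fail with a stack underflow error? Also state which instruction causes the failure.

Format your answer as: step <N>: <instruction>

Step 1 ('push -7'): stack = [-7], depth = 1
Step 2 ('dup'): stack = [-7, -7], depth = 2
Step 3 ('sub'): stack = [0], depth = 1
Step 4 ('dup'): stack = [0, 0], depth = 2
Step 5 ('rot'): needs 3 value(s) but depth is 2 — STACK UNDERFLOW

Answer: step 5: rot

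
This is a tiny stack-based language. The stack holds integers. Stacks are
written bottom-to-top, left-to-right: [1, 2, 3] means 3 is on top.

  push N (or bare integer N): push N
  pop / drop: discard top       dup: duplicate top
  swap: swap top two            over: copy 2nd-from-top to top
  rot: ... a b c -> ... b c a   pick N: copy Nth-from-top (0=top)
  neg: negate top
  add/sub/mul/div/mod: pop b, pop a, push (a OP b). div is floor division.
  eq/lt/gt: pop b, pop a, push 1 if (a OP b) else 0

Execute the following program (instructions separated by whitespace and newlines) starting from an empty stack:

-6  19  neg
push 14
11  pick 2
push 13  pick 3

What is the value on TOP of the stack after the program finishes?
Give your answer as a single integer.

After 'push -6': [-6]
After 'push 19': [-6, 19]
After 'neg': [-6, -19]
After 'push 14': [-6, -19, 14]
After 'push 11': [-6, -19, 14, 11]
After 'pick 2': [-6, -19, 14, 11, -19]
After 'push 13': [-6, -19, 14, 11, -19, 13]
After 'pick 3': [-6, -19, 14, 11, -19, 13, 14]

Answer: 14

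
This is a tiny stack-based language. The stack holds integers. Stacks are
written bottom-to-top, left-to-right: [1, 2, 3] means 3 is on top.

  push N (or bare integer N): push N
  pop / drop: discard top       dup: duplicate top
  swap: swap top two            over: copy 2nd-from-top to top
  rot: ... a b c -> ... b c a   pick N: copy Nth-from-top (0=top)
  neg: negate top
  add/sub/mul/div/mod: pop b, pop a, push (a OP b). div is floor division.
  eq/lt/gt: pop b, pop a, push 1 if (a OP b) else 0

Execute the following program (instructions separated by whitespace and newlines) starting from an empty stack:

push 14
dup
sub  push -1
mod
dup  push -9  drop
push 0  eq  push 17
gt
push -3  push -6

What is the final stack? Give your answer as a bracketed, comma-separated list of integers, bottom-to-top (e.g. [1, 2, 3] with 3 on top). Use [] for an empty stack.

After 'push 14': [14]
After 'dup': [14, 14]
After 'sub': [0]
After 'push -1': [0, -1]
After 'mod': [0]
After 'dup': [0, 0]
After 'push -9': [0, 0, -9]
After 'drop': [0, 0]
After 'push 0': [0, 0, 0]
After 'eq': [0, 1]
After 'push 17': [0, 1, 17]
After 'gt': [0, 0]
After 'push -3': [0, 0, -3]
After 'push -6': [0, 0, -3, -6]

Answer: [0, 0, -3, -6]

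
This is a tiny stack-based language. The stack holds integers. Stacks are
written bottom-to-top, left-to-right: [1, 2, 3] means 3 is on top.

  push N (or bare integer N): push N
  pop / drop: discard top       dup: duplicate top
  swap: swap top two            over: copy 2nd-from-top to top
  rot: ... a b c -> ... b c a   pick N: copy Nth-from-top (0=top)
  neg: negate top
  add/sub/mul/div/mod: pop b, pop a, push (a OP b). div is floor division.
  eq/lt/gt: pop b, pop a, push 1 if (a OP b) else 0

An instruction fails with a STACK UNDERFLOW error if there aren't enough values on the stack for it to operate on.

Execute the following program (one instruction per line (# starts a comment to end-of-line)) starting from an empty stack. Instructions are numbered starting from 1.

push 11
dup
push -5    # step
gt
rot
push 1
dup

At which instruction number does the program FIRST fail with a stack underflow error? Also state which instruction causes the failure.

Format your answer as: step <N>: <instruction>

Step 1 ('push 11'): stack = [11], depth = 1
Step 2 ('dup'): stack = [11, 11], depth = 2
Step 3 ('push -5'): stack = [11, 11, -5], depth = 3
Step 4 ('gt'): stack = [11, 1], depth = 2
Step 5 ('rot'): needs 3 value(s) but depth is 2 — STACK UNDERFLOW

Answer: step 5: rot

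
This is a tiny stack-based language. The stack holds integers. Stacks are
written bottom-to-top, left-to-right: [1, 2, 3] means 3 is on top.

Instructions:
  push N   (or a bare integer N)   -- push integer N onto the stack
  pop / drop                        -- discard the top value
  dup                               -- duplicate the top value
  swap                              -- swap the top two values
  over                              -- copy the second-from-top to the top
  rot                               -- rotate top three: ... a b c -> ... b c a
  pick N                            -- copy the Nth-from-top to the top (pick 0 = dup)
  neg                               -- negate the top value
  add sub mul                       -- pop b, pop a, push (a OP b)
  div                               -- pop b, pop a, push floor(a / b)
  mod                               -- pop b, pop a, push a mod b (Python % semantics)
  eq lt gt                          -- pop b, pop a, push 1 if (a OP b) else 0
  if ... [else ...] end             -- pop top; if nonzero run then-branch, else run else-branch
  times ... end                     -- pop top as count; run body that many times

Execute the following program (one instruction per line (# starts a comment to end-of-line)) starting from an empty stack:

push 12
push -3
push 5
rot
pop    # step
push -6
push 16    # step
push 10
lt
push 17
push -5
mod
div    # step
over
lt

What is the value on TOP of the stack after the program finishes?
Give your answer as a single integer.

After 'push 12': [12]
After 'push -3': [12, -3]
After 'push 5': [12, -3, 5]
After 'rot': [-3, 5, 12]
After 'pop': [-3, 5]
After 'push -6': [-3, 5, -6]
After 'push 16': [-3, 5, -6, 16]
After 'push 10': [-3, 5, -6, 16, 10]
After 'lt': [-3, 5, -6, 0]
After 'push 17': [-3, 5, -6, 0, 17]
After 'push -5': [-3, 5, -6, 0, 17, -5]
After 'mod': [-3, 5, -6, 0, -3]
After 'div': [-3, 5, -6, 0]
After 'over': [-3, 5, -6, 0, -6]
After 'lt': [-3, 5, -6, 0]

Answer: 0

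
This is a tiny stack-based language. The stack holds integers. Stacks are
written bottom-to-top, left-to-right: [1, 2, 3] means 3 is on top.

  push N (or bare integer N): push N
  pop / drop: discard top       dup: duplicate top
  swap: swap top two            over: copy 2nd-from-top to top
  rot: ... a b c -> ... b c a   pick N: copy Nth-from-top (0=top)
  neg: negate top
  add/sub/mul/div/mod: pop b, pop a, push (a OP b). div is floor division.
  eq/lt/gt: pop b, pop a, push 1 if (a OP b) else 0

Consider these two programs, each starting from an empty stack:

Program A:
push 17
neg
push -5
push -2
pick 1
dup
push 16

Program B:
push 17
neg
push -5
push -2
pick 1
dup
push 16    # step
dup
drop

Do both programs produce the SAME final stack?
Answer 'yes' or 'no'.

Program A trace:
  After 'push 17': [17]
  After 'neg': [-17]
  After 'push -5': [-17, -5]
  After 'push -2': [-17, -5, -2]
  After 'pick 1': [-17, -5, -2, -5]
  After 'dup': [-17, -5, -2, -5, -5]
  After 'push 16': [-17, -5, -2, -5, -5, 16]
Program A final stack: [-17, -5, -2, -5, -5, 16]

Program B trace:
  After 'push 17': [17]
  After 'neg': [-17]
  After 'push -5': [-17, -5]
  After 'push -2': [-17, -5, -2]
  After 'pick 1': [-17, -5, -2, -5]
  After 'dup': [-17, -5, -2, -5, -5]
  After 'push 16': [-17, -5, -2, -5, -5, 16]
  After 'dup': [-17, -5, -2, -5, -5, 16, 16]
  After 'drop': [-17, -5, -2, -5, -5, 16]
Program B final stack: [-17, -5, -2, -5, -5, 16]
Same: yes

Answer: yes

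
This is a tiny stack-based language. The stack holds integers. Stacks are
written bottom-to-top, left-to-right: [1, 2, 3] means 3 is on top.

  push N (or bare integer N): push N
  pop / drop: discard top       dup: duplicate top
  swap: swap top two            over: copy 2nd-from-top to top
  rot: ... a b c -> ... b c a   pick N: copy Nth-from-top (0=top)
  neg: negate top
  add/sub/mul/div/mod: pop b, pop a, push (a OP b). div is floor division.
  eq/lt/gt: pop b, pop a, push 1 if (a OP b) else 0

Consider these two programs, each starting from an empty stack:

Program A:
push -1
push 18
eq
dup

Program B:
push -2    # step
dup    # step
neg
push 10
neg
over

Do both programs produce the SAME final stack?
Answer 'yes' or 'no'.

Answer: no

Derivation:
Program A trace:
  After 'push -1': [-1]
  After 'push 18': [-1, 18]
  After 'eq': [0]
  After 'dup': [0, 0]
Program A final stack: [0, 0]

Program B trace:
  After 'push -2': [-2]
  After 'dup': [-2, -2]
  After 'neg': [-2, 2]
  After 'push 10': [-2, 2, 10]
  After 'neg': [-2, 2, -10]
  After 'over': [-2, 2, -10, 2]
Program B final stack: [-2, 2, -10, 2]
Same: no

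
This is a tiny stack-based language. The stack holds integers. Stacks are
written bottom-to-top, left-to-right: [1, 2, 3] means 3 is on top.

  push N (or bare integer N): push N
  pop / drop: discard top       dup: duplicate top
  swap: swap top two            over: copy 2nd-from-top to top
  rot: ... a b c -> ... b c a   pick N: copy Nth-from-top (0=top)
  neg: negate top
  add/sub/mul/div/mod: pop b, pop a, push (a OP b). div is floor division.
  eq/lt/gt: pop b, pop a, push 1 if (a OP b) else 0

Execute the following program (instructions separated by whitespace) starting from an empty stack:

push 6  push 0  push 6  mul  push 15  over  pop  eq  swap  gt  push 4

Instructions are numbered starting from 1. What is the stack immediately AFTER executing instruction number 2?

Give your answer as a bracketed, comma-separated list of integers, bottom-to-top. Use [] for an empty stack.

Answer: [6, 0]

Derivation:
Step 1 ('push 6'): [6]
Step 2 ('push 0'): [6, 0]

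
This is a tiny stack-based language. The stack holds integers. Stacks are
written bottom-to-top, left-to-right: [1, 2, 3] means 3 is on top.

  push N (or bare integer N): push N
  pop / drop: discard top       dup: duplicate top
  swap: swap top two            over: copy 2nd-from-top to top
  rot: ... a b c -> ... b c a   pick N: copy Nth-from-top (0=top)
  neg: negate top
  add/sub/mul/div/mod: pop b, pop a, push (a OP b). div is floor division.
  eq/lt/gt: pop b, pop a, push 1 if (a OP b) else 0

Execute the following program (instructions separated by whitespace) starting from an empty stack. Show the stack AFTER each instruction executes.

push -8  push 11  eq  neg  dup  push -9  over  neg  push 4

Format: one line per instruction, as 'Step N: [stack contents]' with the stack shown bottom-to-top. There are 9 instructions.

Step 1: [-8]
Step 2: [-8, 11]
Step 3: [0]
Step 4: [0]
Step 5: [0, 0]
Step 6: [0, 0, -9]
Step 7: [0, 0, -9, 0]
Step 8: [0, 0, -9, 0]
Step 9: [0, 0, -9, 0, 4]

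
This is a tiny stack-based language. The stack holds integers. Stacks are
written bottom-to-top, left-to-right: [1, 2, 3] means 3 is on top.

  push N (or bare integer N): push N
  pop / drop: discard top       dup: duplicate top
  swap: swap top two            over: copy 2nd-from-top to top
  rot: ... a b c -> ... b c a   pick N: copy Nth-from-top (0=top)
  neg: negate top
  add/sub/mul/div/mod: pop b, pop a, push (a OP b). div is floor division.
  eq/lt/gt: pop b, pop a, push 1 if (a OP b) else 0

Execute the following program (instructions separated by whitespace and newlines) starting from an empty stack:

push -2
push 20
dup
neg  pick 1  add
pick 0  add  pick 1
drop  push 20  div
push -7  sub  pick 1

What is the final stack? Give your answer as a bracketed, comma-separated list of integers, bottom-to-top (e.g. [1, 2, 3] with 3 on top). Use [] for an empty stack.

After 'push -2': [-2]
After 'push 20': [-2, 20]
After 'dup': [-2, 20, 20]
After 'neg': [-2, 20, -20]
After 'pick 1': [-2, 20, -20, 20]
After 'add': [-2, 20, 0]
After 'pick 0': [-2, 20, 0, 0]
After 'add': [-2, 20, 0]
After 'pick 1': [-2, 20, 0, 20]
After 'drop': [-2, 20, 0]
After 'push 20': [-2, 20, 0, 20]
After 'div': [-2, 20, 0]
After 'push -7': [-2, 20, 0, -7]
After 'sub': [-2, 20, 7]
After 'pick 1': [-2, 20, 7, 20]

Answer: [-2, 20, 7, 20]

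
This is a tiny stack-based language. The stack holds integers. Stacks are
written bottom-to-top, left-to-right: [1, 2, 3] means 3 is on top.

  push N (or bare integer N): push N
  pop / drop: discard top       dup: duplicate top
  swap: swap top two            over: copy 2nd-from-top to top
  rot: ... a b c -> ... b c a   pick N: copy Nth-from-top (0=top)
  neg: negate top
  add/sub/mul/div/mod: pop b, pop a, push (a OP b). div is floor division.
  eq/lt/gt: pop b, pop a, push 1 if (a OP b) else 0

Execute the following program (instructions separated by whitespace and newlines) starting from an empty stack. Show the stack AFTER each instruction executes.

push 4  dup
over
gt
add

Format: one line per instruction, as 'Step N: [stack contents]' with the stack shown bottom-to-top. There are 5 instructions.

Step 1: [4]
Step 2: [4, 4]
Step 3: [4, 4, 4]
Step 4: [4, 0]
Step 5: [4]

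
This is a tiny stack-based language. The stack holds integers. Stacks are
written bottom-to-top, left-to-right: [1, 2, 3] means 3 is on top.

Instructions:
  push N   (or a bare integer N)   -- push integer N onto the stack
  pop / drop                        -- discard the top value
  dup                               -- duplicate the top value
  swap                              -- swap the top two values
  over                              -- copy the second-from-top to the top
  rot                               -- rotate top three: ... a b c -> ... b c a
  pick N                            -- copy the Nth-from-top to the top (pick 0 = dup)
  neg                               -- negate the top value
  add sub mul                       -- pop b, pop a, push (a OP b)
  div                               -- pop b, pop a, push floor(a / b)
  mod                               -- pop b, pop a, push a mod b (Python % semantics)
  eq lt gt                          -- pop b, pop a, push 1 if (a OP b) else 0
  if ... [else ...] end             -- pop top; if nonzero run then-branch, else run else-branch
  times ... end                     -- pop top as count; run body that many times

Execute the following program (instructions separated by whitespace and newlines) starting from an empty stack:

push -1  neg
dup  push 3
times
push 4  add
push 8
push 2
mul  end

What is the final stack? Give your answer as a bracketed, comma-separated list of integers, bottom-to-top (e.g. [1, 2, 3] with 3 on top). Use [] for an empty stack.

After 'push -1': [-1]
After 'neg': [1]
After 'dup': [1, 1]
After 'push 3': [1, 1, 3]
After 'times': [1, 1]
After 'push 4': [1, 1, 4]
After 'add': [1, 5]
After 'push 8': [1, 5, 8]
After 'push 2': [1, 5, 8, 2]
After 'mul': [1, 5, 16]
After 'push 4': [1, 5, 16, 4]
After 'add': [1, 5, 20]
After 'push 8': [1, 5, 20, 8]
After 'push 2': [1, 5, 20, 8, 2]
After 'mul': [1, 5, 20, 16]
After 'push 4': [1, 5, 20, 16, 4]
After 'add': [1, 5, 20, 20]
After 'push 8': [1, 5, 20, 20, 8]
After 'push 2': [1, 5, 20, 20, 8, 2]
After 'mul': [1, 5, 20, 20, 16]

Answer: [1, 5, 20, 20, 16]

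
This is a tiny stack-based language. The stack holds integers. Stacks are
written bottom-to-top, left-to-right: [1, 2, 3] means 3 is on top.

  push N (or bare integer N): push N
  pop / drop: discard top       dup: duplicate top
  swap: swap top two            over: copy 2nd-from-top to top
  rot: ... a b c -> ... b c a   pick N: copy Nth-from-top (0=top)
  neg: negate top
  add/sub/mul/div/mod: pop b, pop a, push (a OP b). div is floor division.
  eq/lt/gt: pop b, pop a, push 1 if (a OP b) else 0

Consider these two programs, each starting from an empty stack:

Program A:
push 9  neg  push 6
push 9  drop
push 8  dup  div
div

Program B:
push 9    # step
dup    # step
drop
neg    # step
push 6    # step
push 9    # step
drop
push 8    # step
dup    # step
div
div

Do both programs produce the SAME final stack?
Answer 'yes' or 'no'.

Program A trace:
  After 'push 9': [9]
  After 'neg': [-9]
  After 'push 6': [-9, 6]
  After 'push 9': [-9, 6, 9]
  After 'drop': [-9, 6]
  After 'push 8': [-9, 6, 8]
  After 'dup': [-9, 6, 8, 8]
  After 'div': [-9, 6, 1]
  After 'div': [-9, 6]
Program A final stack: [-9, 6]

Program B trace:
  After 'push 9': [9]
  After 'dup': [9, 9]
  After 'drop': [9]
  After 'neg': [-9]
  After 'push 6': [-9, 6]
  After 'push 9': [-9, 6, 9]
  After 'drop': [-9, 6]
  After 'push 8': [-9, 6, 8]
  After 'dup': [-9, 6, 8, 8]
  After 'div': [-9, 6, 1]
  After 'div': [-9, 6]
Program B final stack: [-9, 6]
Same: yes

Answer: yes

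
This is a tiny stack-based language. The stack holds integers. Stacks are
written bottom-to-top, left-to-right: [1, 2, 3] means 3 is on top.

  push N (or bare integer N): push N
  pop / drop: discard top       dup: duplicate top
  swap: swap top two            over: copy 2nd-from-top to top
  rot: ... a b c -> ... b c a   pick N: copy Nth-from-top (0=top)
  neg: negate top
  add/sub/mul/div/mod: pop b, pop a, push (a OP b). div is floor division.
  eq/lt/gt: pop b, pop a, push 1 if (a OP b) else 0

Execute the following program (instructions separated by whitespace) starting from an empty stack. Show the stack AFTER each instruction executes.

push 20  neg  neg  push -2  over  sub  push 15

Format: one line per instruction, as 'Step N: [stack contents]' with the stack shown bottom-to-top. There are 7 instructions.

Step 1: [20]
Step 2: [-20]
Step 3: [20]
Step 4: [20, -2]
Step 5: [20, -2, 20]
Step 6: [20, -22]
Step 7: [20, -22, 15]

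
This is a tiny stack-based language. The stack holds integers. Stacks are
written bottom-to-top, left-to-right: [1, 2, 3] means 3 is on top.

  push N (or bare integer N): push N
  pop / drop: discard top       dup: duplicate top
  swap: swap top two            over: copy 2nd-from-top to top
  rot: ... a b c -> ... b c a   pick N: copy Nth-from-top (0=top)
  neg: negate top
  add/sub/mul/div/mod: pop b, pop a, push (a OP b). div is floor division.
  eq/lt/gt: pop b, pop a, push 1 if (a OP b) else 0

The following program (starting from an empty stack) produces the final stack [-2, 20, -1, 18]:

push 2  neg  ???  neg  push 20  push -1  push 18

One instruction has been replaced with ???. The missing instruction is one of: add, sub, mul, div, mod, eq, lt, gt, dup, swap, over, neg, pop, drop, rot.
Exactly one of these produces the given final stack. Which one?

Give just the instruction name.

Answer: neg

Derivation:
Stack before ???: [-2]
Stack after ???:  [2]
The instruction that transforms [-2] -> [2] is: neg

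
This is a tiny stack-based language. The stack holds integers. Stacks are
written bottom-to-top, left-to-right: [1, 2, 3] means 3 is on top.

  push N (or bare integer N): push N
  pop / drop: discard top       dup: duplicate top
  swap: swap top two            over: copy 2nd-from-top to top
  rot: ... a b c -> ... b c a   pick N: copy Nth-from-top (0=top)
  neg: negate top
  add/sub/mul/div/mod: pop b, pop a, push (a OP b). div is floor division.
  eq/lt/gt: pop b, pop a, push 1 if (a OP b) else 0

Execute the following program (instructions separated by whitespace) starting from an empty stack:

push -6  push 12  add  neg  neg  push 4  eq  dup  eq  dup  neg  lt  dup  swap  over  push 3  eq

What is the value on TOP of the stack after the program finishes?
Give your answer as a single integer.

Answer: 0

Derivation:
After 'push -6': [-6]
After 'push 12': [-6, 12]
After 'add': [6]
After 'neg': [-6]
After 'neg': [6]
After 'push 4': [6, 4]
After 'eq': [0]
After 'dup': [0, 0]
After 'eq': [1]
After 'dup': [1, 1]
After 'neg': [1, -1]
After 'lt': [0]
After 'dup': [0, 0]
After 'swap': [0, 0]
After 'over': [0, 0, 0]
After 'push 3': [0, 0, 0, 3]
After 'eq': [0, 0, 0]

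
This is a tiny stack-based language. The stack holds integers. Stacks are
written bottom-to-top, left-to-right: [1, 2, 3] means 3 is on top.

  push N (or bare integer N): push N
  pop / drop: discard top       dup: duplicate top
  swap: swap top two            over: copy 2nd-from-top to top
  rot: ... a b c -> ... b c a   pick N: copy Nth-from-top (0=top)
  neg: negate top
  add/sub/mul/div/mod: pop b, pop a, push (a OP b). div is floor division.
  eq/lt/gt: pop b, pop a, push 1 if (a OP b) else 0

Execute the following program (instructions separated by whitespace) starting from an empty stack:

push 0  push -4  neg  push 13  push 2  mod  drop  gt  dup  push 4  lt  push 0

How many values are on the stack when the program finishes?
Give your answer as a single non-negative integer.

Answer: 3

Derivation:
After 'push 0': stack = [0] (depth 1)
After 'push -4': stack = [0, -4] (depth 2)
After 'neg': stack = [0, 4] (depth 2)
After 'push 13': stack = [0, 4, 13] (depth 3)
After 'push 2': stack = [0, 4, 13, 2] (depth 4)
After 'mod': stack = [0, 4, 1] (depth 3)
After 'drop': stack = [0, 4] (depth 2)
After 'gt': stack = [0] (depth 1)
After 'dup': stack = [0, 0] (depth 2)
After 'push 4': stack = [0, 0, 4] (depth 3)
After 'lt': stack = [0, 1] (depth 2)
After 'push 0': stack = [0, 1, 0] (depth 3)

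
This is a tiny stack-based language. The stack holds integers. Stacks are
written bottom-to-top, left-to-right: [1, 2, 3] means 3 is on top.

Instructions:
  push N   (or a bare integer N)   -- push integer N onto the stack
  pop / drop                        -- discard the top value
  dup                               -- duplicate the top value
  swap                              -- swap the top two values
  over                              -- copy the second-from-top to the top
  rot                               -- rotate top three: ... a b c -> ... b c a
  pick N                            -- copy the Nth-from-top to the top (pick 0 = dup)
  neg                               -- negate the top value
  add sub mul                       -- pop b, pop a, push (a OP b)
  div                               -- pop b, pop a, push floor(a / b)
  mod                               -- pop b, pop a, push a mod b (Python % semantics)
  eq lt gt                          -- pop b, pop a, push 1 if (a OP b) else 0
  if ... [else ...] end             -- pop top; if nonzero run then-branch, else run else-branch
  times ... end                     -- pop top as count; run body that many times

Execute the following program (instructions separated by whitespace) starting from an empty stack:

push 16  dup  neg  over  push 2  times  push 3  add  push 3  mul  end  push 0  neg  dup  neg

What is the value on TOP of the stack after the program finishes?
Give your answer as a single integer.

Answer: 0

Derivation:
After 'push 16': [16]
After 'dup': [16, 16]
After 'neg': [16, -16]
After 'over': [16, -16, 16]
After 'push 2': [16, -16, 16, 2]
After 'times': [16, -16, 16]
After 'push 3': [16, -16, 16, 3]
After 'add': [16, -16, 19]
After 'push 3': [16, -16, 19, 3]
After 'mul': [16, -16, 57]
After 'push 3': [16, -16, 57, 3]
After 'add': [16, -16, 60]
After 'push 3': [16, -16, 60, 3]
After 'mul': [16, -16, 180]
After 'push 0': [16, -16, 180, 0]
After 'neg': [16, -16, 180, 0]
After 'dup': [16, -16, 180, 0, 0]
After 'neg': [16, -16, 180, 0, 0]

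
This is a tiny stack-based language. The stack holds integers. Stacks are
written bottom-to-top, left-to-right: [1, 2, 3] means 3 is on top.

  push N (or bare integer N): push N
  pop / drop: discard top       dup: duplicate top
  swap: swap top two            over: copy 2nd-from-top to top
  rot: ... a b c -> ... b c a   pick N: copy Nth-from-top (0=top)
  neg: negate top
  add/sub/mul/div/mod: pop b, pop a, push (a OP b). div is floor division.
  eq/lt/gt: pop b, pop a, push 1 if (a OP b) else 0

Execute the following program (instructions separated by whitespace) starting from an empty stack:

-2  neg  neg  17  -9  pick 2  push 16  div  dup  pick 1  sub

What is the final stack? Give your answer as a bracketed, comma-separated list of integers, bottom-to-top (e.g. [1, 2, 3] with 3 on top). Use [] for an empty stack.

After 'push -2': [-2]
After 'neg': [2]
After 'neg': [-2]
After 'push 17': [-2, 17]
After 'push -9': [-2, 17, -9]
After 'pick 2': [-2, 17, -9, -2]
After 'push 16': [-2, 17, -9, -2, 16]
After 'div': [-2, 17, -9, -1]
After 'dup': [-2, 17, -9, -1, -1]
After 'pick 1': [-2, 17, -9, -1, -1, -1]
After 'sub': [-2, 17, -9, -1, 0]

Answer: [-2, 17, -9, -1, 0]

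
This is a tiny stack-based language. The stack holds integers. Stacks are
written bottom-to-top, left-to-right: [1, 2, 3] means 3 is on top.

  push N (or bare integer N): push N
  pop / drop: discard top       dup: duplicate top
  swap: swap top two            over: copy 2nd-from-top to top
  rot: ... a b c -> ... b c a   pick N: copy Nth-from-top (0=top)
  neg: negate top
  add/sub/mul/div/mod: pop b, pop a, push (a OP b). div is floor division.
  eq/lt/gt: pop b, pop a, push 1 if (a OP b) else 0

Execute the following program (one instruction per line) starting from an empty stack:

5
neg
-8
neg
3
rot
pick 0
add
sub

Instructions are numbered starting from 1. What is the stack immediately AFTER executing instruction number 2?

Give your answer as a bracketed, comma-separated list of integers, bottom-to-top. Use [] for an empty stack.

Step 1 ('5'): [5]
Step 2 ('neg'): [-5]

Answer: [-5]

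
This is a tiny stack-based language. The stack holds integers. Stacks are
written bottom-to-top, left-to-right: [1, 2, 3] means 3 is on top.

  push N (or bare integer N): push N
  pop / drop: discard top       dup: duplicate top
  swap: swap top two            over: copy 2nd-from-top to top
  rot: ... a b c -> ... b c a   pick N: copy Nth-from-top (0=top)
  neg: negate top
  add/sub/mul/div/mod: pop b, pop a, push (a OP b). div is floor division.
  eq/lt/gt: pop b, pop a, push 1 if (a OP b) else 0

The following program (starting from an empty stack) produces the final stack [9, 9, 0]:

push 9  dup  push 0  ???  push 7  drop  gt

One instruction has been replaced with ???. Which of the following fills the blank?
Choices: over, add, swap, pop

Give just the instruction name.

Answer: over

Derivation:
Stack before ???: [9, 9, 0]
Stack after ???:  [9, 9, 0, 9]
Checking each choice:
  over: MATCH
  add: produces [0]
  swap: produces [9, 0]
  pop: produces [0]
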